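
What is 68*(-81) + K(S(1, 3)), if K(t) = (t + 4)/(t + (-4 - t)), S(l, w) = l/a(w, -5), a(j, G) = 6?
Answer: -132217/24 ≈ -5509.0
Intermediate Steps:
S(l, w) = l/6
K(t) = -1 - t/4 (K(t) = (4 + t)/(-4) = (4 + t)*(-¼) = -1 - t/4)
68*(-81) + K(S(1, 3)) = 68*(-81) + (-1 - 1/24) = -5508 + (-1 - ¼*⅙) = -5508 + (-1 - 1/24) = -5508 - 25/24 = -132217/24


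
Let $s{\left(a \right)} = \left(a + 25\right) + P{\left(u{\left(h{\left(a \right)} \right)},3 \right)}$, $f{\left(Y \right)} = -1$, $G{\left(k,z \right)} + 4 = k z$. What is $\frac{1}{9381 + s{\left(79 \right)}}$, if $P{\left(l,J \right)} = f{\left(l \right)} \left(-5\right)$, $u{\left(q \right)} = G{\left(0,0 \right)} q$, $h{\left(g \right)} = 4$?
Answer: $\frac{1}{9490} \approx 0.00010537$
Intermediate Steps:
$G{\left(k,z \right)} = -4 + k z$
$u{\left(q \right)} = - 4 q$ ($u{\left(q \right)} = \left(-4 + 0 \cdot 0\right) q = \left(-4 + 0\right) q = - 4 q$)
$P{\left(l,J \right)} = 5$ ($P{\left(l,J \right)} = \left(-1\right) \left(-5\right) = 5$)
$s{\left(a \right)} = 30 + a$ ($s{\left(a \right)} = \left(a + 25\right) + 5 = \left(25 + a\right) + 5 = 30 + a$)
$\frac{1}{9381 + s{\left(79 \right)}} = \frac{1}{9381 + \left(30 + 79\right)} = \frac{1}{9381 + 109} = \frac{1}{9490}$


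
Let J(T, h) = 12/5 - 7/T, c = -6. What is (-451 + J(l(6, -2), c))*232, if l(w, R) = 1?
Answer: -528496/5 ≈ -1.0570e+5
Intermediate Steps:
J(T, h) = 12/5 - 7/T (J(T, h) = 12*(1/5) - 7/T = 12/5 - 7/T)
(-451 + J(l(6, -2), c))*232 = (-451 + (12/5 - 7/1))*232 = (-451 + (12/5 - 7*1))*232 = (-451 + (12/5 - 7))*232 = (-451 - 23/5)*232 = -2278/5*232 = -528496/5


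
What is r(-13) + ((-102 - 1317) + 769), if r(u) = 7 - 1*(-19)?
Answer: -624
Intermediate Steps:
r(u) = 26 (r(u) = 7 + 19 = 26)
r(-13) + ((-102 - 1317) + 769) = 26 + ((-102 - 1317) + 769) = 26 + (-1419 + 769) = 26 - 650 = -624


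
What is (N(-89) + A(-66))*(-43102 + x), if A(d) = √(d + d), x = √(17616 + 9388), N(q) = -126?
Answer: 4*(63 - I*√33)*(21551 - √6751) ≈ 5.4101e+6 - 4.9332e+5*I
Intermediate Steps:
x = 2*√6751 (x = √27004 = 2*√6751 ≈ 164.33)
A(d) = √2*√d (A(d) = √(2*d) = √2*√d)
(N(-89) + A(-66))*(-43102 + x) = (-126 + √2*√(-66))*(-43102 + 2*√6751) = (-126 + √2*(I*√66))*(-43102 + 2*√6751) = (-126 + 2*I*√33)*(-43102 + 2*√6751) = (-43102 + 2*√6751)*(-126 + 2*I*√33)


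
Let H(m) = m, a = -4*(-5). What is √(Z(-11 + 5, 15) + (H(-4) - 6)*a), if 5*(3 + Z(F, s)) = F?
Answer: I*√5105/5 ≈ 14.29*I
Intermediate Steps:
a = 20
Z(F, s) = -3 + F/5
√(Z(-11 + 5, 15) + (H(-4) - 6)*a) = √((-3 + (-11 + 5)/5) + (-4 - 6)*20) = √((-3 + (⅕)*(-6)) - 10*20) = √((-3 - 6/5) - 200) = √(-21/5 - 200) = √(-1021/5) = I*√5105/5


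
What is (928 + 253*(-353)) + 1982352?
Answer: 1893971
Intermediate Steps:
(928 + 253*(-353)) + 1982352 = (928 - 89309) + 1982352 = -88381 + 1982352 = 1893971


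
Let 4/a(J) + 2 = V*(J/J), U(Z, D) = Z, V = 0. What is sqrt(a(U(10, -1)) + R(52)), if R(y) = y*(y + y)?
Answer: sqrt(5406) ≈ 73.526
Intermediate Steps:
R(y) = 2*y**2 (R(y) = y*(2*y) = 2*y**2)
a(J) = -2 (a(J) = 4/(-2 + 0*(J/J)) = 4/(-2 + 0*1) = 4/(-2 + 0) = 4/(-2) = 4*(-1/2) = -2)
sqrt(a(U(10, -1)) + R(52)) = sqrt(-2 + 2*52**2) = sqrt(-2 + 2*2704) = sqrt(-2 + 5408) = sqrt(5406)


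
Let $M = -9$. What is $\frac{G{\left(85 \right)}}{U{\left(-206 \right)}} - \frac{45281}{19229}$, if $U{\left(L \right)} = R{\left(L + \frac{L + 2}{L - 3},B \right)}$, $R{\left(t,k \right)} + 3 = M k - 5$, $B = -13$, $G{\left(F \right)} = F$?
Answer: $- \frac{3301164}{2095961} \approx -1.575$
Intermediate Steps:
$R{\left(t,k \right)} = -8 - 9 k$ ($R{\left(t,k \right)} = -3 - \left(5 + 9 k\right) = -8 - 9 k$)
$U{\left(L \right)} = 109$ ($U{\left(L \right)} = -8 - -117 = -8 + 117 = 109$)
$\frac{G{\left(85 \right)}}{U{\left(-206 \right)}} - \frac{45281}{19229} = \frac{85}{109} - \frac{45281}{19229} = - \frac{3301164}{2095961}$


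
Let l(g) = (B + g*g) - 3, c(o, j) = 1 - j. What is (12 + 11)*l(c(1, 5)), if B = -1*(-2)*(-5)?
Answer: 69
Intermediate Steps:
B = -10 (B = 2*(-5) = -10)
l(g) = -13 + g² (l(g) = (-10 + g*g) - 3 = (-10 + g²) - 3 = -13 + g²)
(12 + 11)*l(c(1, 5)) = (12 + 11)*(-13 + (1 - 1*5)²) = 23*(-13 + (1 - 5)²) = 23*(-13 + (-4)²) = 23*(-13 + 16) = 23*3 = 69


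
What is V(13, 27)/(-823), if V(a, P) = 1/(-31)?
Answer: 1/25513 ≈ 3.9196e-5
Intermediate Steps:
V(a, P) = -1/31
V(13, 27)/(-823) = -1/31/(-823) = -1/31*(-1/823) = 1/25513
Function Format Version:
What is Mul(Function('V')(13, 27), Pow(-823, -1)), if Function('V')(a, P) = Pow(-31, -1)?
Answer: Rational(1, 25513) ≈ 3.9196e-5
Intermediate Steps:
Function('V')(a, P) = Rational(-1, 31)
Mul(Function('V')(13, 27), Pow(-823, -1)) = Mul(Rational(-1, 31), Pow(-823, -1)) = Mul(Rational(-1, 31), Rational(-1, 823)) = Rational(1, 25513)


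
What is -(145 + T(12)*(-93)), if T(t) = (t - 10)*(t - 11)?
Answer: 41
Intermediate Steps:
T(t) = (-11 + t)*(-10 + t) (T(t) = (-10 + t)*(-11 + t) = (-11 + t)*(-10 + t))
-(145 + T(12)*(-93)) = -(145 + (110 + 12**2 - 21*12)*(-93)) = -(145 + (110 + 144 - 252)*(-93)) = -(145 + 2*(-93)) = -(145 - 186) = -1*(-41) = 41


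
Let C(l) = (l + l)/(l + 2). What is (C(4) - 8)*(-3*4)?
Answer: 80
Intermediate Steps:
C(l) = 2*l/(2 + l) (C(l) = (2*l)/(2 + l) = 2*l/(2 + l))
(C(4) - 8)*(-3*4) = (2*4/(2 + 4) - 8)*(-3*4) = (2*4/6 - 8)*(-12) = (2*4*(⅙) - 8)*(-12) = (4/3 - 8)*(-12) = -20/3*(-12) = 80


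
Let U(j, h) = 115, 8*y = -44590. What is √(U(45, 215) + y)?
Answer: I*√21835/2 ≈ 73.883*I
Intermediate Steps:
y = -22295/4 (y = (⅛)*(-44590) = -22295/4 ≈ -5573.8)
√(U(45, 215) + y) = √(115 - 22295/4) = √(-21835/4) = I*√21835/2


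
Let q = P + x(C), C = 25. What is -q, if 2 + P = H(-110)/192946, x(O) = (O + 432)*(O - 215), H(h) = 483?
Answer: 16753886589/192946 ≈ 86832.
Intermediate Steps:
x(O) = (-215 + O)*(432 + O) (x(O) = (432 + O)*(-215 + O) = (-215 + O)*(432 + O))
P = -385409/192946 (P = -2 + 483/192946 = -385409/192946 ≈ -1.9975)
q = -16753886589/192946 (q = -385409/192946 + (-92880 + 25**2 + 217*25) = -385409/192946 + (-92880 + 625 + 5425) = -385409/192946 - 86830 = -16753886589/192946 ≈ -86832.)
-q = -1*(-16753886589/192946) = 16753886589/192946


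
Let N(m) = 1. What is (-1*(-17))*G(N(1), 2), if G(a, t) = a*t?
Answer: 34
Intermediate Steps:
(-1*(-17))*G(N(1), 2) = (-1*(-17))*(1*2) = 17*2 = 34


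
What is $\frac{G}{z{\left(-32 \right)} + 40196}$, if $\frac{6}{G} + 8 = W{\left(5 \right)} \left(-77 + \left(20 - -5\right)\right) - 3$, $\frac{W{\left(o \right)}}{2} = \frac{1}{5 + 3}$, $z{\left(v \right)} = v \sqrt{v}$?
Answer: $- \frac{10049}{1615751184} - \frac{2 i \sqrt{2}}{100984449} \approx -6.2194 \cdot 10^{-6} - 2.8009 \cdot 10^{-8} i$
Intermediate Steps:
$z{\left(v \right)} = v^{\frac{3}{2}}$
$W{\left(o \right)} = \frac{1}{4}$ ($W{\left(o \right)} = \frac{2}{5 + 3} = \frac{2}{8} = 2 \cdot \frac{1}{8} = \frac{1}{4}$)
$G = - \frac{1}{4}$ ($G = \frac{6}{-8 + \left(\frac{-77 + \left(20 - -5\right)}{4} - 3\right)} = \frac{6}{-8 + \left(\frac{-77 + \left(20 + 5\right)}{4} - 3\right)} = \frac{6}{-8 + \left(\frac{-77 + 25}{4} - 3\right)} = \frac{6}{-8 + \left(\frac{1}{4} \left(-52\right) - 3\right)} = \frac{6}{-8 - 16} = \frac{6}{-24} = 6 \left(- \frac{1}{24}\right) = - \frac{1}{4} \approx -0.25$)
$\frac{G}{z{\left(-32 \right)} + 40196} = - \frac{1}{4 \left(\left(-32\right)^{\frac{3}{2}} + 40196\right)} = - \frac{1}{4 \left(- 128 i \sqrt{2} + 40196\right)} = - \frac{1}{4 \left(40196 - 128 i \sqrt{2}\right)}$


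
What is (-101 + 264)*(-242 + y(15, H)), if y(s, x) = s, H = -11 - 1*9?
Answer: -37001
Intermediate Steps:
H = -20 (H = -11 - 9 = -20)
(-101 + 264)*(-242 + y(15, H)) = (-101 + 264)*(-242 + 15) = 163*(-227) = -37001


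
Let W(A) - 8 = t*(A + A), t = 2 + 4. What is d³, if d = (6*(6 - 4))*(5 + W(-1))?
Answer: 1728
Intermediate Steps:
t = 6
W(A) = 8 + 12*A (W(A) = 8 + 6*(A + A) = 8 + 6*(2*A) = 8 + 12*A)
d = 12 (d = (6*(6 - 4))*(5 + (8 + 12*(-1))) = (6*2)*(5 + (8 - 12)) = 12*(5 - 4) = 12*1 = 12)
d³ = 12³ = 1728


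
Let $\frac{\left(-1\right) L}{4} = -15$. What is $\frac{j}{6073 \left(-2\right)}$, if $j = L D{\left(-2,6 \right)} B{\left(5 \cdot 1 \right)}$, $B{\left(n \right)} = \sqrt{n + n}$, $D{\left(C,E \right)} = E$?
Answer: $- \frac{180 \sqrt{10}}{6073} \approx -0.093728$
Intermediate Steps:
$L = 60$ ($L = \left(-4\right) \left(-15\right) = 60$)
$B{\left(n \right)} = \sqrt{2} \sqrt{n}$ ($B{\left(n \right)} = \sqrt{2 n} = \sqrt{2} \sqrt{n}$)
$j = 360 \sqrt{10}$ ($j = 60 \cdot 6 \sqrt{2} \sqrt{5 \cdot 1} = 360 \sqrt{2} \sqrt{5} = 360 \sqrt{10} \approx 1138.4$)
$\frac{j}{6073 \left(-2\right)} = \frac{360 \sqrt{10}}{6073 \left(-2\right)} = \frac{360 \sqrt{10}}{-12146} = 360 \sqrt{10} \left(- \frac{1}{12146}\right) = - \frac{180 \sqrt{10}}{6073}$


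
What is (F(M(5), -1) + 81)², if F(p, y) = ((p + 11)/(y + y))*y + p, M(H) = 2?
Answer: 32041/4 ≈ 8010.3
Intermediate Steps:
F(p, y) = 11/2 + 3*p/2 (F(p, y) = ((11 + p)/((2*y)))*y + p = ((11 + p)*(1/(2*y)))*y + p = ((11 + p)/(2*y))*y + p = (11/2 + p/2) + p = 11/2 + 3*p/2)
(F(M(5), -1) + 81)² = ((11/2 + (3/2)*2) + 81)² = ((11/2 + 3) + 81)² = (17/2 + 81)² = (179/2)² = 32041/4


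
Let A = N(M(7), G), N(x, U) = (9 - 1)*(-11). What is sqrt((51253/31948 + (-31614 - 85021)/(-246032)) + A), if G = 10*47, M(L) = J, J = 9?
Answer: I*sqrt(423191778818627473)/70180628 ≈ 9.2694*I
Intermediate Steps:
M(L) = 9
G = 470
N(x, U) = -88 (N(x, U) = 8*(-11) = -88)
A = -88
sqrt((51253/31948 + (-31614 - 85021)/(-246032)) + A) = sqrt((51253/31948 + (-31614 - 85021)/(-246032)) - 88) = sqrt((51253*(1/31948) - 116635*(-1/246032)) - 88) = sqrt((51253/31948 + 116635/246032) - 88) = sqrt(4084033269/1965057584 - 88) = sqrt(-168841034123/1965057584) = I*sqrt(423191778818627473)/70180628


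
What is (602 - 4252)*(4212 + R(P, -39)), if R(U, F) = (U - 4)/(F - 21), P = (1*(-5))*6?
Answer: -46127605/3 ≈ -1.5376e+7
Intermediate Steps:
P = -30 (P = -5*6 = -30)
R(U, F) = (-4 + U)/(-21 + F)
(602 - 4252)*(4212 + R(P, -39)) = (602 - 4252)*(4212 + (-4 - 30)/(-21 - 39)) = -3650*(4212 - 34/(-60)) = -3650*(4212 - 1/60*(-34)) = -3650*(4212 + 17/30) = -3650*126377/30 = -46127605/3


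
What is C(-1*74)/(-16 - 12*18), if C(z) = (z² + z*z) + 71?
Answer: -11023/232 ≈ -47.513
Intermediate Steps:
C(z) = 71 + 2*z² (C(z) = (z² + z²) + 71 = 2*z² + 71 = 71 + 2*z²)
C(-1*74)/(-16 - 12*18) = (71 + 2*(-1*74)²)/(-16 - 12*18) = (71 + 2*(-74)²)/(-16 - 216) = (71 + 2*5476)/(-232) = (71 + 10952)*(-1/232) = 11023*(-1/232) = -11023/232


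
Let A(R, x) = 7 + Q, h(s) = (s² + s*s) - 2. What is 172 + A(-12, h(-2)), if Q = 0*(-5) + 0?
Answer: 179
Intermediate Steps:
h(s) = -2 + 2*s² (h(s) = (s² + s²) - 2 = 2*s² - 2 = -2 + 2*s²)
Q = 0 (Q = 0 + 0 = 0)
A(R, x) = 7 (A(R, x) = 7 + 0 = 7)
172 + A(-12, h(-2)) = 172 + 7 = 179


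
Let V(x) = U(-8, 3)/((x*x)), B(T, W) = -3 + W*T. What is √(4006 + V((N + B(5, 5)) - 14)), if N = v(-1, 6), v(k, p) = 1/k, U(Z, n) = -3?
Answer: √196291/7 ≈ 63.292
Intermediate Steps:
B(T, W) = -3 + T*W
N = -1 (N = 1/(-1) = -1)
V(x) = -3/x²
√(4006 + V((N + B(5, 5)) - 14)) = √(4006 - 3/((-1 + (-3 + 5*5)) - 14)²) = √(4006 - 3/((-1 + (-3 + 25)) - 14)²) = √(4006 - 3/((-1 + 22) - 14)²) = √(4006 - 3/(21 - 14)²) = √(4006 - 3/7²) = √(4006 - 3*1/49) = √(4006 - 3/49) = √(196291/49) = √196291/7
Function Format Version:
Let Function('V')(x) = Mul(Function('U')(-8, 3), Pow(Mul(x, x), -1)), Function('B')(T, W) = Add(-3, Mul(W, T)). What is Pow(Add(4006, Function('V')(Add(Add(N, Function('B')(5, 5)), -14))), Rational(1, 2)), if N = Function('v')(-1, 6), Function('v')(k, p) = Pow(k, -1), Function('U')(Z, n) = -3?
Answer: Mul(Rational(1, 7), Pow(196291, Rational(1, 2))) ≈ 63.292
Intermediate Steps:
Function('B')(T, W) = Add(-3, Mul(T, W))
N = -1 (N = Pow(-1, -1) = -1)
Function('V')(x) = Mul(-3, Pow(x, -2)) (Function('V')(x) = Mul(-3, Pow(Mul(x, x), -1)) = Mul(-3, Pow(Pow(x, 2), -1)) = Mul(-3, Pow(x, -2)))
Pow(Add(4006, Function('V')(Add(Add(N, Function('B')(5, 5)), -14))), Rational(1, 2)) = Pow(Add(4006, Mul(-3, Pow(Add(Add(-1, Add(-3, Mul(5, 5))), -14), -2))), Rational(1, 2)) = Pow(Add(4006, Mul(-3, Pow(Add(Add(-1, Add(-3, 25)), -14), -2))), Rational(1, 2)) = Pow(Add(4006, Mul(-3, Pow(Add(Add(-1, 22), -14), -2))), Rational(1, 2)) = Pow(Add(4006, Mul(-3, Pow(Add(21, -14), -2))), Rational(1, 2)) = Pow(Add(4006, Mul(-3, Pow(7, -2))), Rational(1, 2)) = Pow(Add(4006, Mul(-3, Rational(1, 49))), Rational(1, 2)) = Pow(Add(4006, Rational(-3, 49)), Rational(1, 2)) = Pow(Rational(196291, 49), Rational(1, 2)) = Mul(Rational(1, 7), Pow(196291, Rational(1, 2)))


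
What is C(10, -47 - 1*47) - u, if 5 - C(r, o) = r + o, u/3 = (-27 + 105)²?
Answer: -18163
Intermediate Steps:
u = 18252 (u = 3*(-27 + 105)² = 3*78² = 3*6084 = 18252)
C(r, o) = 5 - o - r (C(r, o) = 5 - (r + o) = 5 - (o + r) = 5 + (-o - r) = 5 - o - r)
C(10, -47 - 1*47) - u = (5 - (-47 - 1*47) - 1*10) - 1*18252 = (5 - (-47 - 47) - 10) - 18252 = (5 - 1*(-94) - 10) - 18252 = (5 + 94 - 10) - 18252 = 89 - 18252 = -18163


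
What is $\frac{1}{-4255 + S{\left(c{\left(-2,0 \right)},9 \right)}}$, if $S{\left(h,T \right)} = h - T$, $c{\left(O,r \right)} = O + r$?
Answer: $- \frac{1}{4266} \approx -0.00023441$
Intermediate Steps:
$\frac{1}{-4255 + S{\left(c{\left(-2,0 \right)},9 \right)}} = \frac{1}{-4255 + \left(\left(-2 + 0\right) - 9\right)} = \frac{1}{-4255 - 11} = \frac{1}{-4266} = - \frac{1}{4266}$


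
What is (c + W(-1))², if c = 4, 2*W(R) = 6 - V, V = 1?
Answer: 169/4 ≈ 42.250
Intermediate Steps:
W(R) = 5/2 (W(R) = (6 - 1*1)/2 = (6 - 1)/2 = (½)*5 = 5/2)
(c + W(-1))² = (4 + 5/2)² = (13/2)² = 169/4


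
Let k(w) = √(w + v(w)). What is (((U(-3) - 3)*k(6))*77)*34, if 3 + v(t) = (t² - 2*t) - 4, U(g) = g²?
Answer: 15708*√23 ≈ 75333.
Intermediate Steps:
v(t) = -7 + t² - 2*t (v(t) = -3 + ((t² - 2*t) - 4) = -3 + (-4 + t² - 2*t) = -7 + t² - 2*t)
k(w) = √(-7 + w² - w) (k(w) = √(w + (-7 + w² - 2*w)) = √(-7 + w² - w))
(((U(-3) - 3)*k(6))*77)*34 = ((((-3)² - 3)*√(-7 + 6² - 1*6))*77)*34 = (((9 - 3)*√(-7 + 36 - 6))*77)*34 = ((6*√23)*77)*34 = (462*√23)*34 = 15708*√23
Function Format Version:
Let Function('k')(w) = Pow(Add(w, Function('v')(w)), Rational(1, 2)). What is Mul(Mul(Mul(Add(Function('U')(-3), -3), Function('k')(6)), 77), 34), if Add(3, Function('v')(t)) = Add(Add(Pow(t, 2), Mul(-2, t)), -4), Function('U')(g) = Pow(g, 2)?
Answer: Mul(15708, Pow(23, Rational(1, 2))) ≈ 75333.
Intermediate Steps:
Function('v')(t) = Add(-7, Pow(t, 2), Mul(-2, t)) (Function('v')(t) = Add(-3, Add(Add(Pow(t, 2), Mul(-2, t)), -4)) = Add(-3, Add(-4, Pow(t, 2), Mul(-2, t))) = Add(-7, Pow(t, 2), Mul(-2, t)))
Function('k')(w) = Pow(Add(-7, Pow(w, 2), Mul(-1, w)), Rational(1, 2)) (Function('k')(w) = Pow(Add(w, Add(-7, Pow(w, 2), Mul(-2, w))), Rational(1, 2)) = Pow(Add(-7, Pow(w, 2), Mul(-1, w)), Rational(1, 2)))
Mul(Mul(Mul(Add(Function('U')(-3), -3), Function('k')(6)), 77), 34) = Mul(Mul(Mul(Add(Pow(-3, 2), -3), Pow(Add(-7, Pow(6, 2), Mul(-1, 6)), Rational(1, 2))), 77), 34) = Mul(Mul(Mul(Add(9, -3), Pow(Add(-7, 36, -6), Rational(1, 2))), 77), 34) = Mul(Mul(Mul(6, Pow(23, Rational(1, 2))), 77), 34) = Mul(Mul(462, Pow(23, Rational(1, 2))), 34) = Mul(15708, Pow(23, Rational(1, 2)))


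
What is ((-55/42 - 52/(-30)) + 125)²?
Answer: 693742921/44100 ≈ 15731.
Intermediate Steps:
((-55/42 - 52/(-30)) + 125)² = ((-55*1/42 - 52*(-1/30)) + 125)² = ((-55/42 + 26/15) + 125)² = (89/210 + 125)² = (26339/210)² = 693742921/44100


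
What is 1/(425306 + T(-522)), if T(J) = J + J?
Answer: 1/424262 ≈ 2.3570e-6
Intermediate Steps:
T(J) = 2*J
1/(425306 + T(-522)) = 1/(425306 + 2*(-522)) = 1/(425306 - 1044) = 1/424262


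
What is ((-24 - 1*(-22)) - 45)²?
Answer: 2209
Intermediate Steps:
((-24 - 1*(-22)) - 45)² = ((-24 + 22) - 45)² = (-2 - 45)² = (-47)² = 2209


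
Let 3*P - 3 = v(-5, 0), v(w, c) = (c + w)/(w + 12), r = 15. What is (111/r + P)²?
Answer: 734449/11025 ≈ 66.617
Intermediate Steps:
v(w, c) = (c + w)/(12 + w)
P = 16/21 (P = 1 + ((0 - 5)/(12 - 5))/3 = 1 + (-5/7)/3 = 1 + ((⅐)*(-5))/3 = 1 + (⅓)*(-5/7) = 1 - 5/21 = 16/21 ≈ 0.76190)
(111/r + P)² = (111/15 + 16/21)² = (111*(1/15) + 16/21)² = (37/5 + 16/21)² = (857/105)² = 734449/11025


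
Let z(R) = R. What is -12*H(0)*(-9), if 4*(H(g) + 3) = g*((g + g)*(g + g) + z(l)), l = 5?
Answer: -324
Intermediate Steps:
H(g) = -3 + g*(5 + 4*g²)/4 (H(g) = -3 + (g*((g + g)*(g + g) + 5))/4 = -3 + (g*((2*g)*(2*g) + 5))/4 = -3 + (g*(4*g² + 5))/4 = -3 + (g*(5 + 4*g²))/4 = -3 + g*(5 + 4*g²)/4)
-12*H(0)*(-9) = -12*(-3 + 0³ + (5/4)*0)*(-9) = -12*(-3 + 0 + 0)*(-9) = -12*(-3)*(-9) = 36*(-9) = -324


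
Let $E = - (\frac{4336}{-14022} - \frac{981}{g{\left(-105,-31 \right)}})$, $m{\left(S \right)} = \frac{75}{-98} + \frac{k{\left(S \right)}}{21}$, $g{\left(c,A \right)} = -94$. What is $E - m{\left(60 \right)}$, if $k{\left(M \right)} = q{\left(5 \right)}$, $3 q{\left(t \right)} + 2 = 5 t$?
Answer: $- \frac{157050781}{16146333} \approx -9.7267$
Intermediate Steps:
$q{\left(t \right)} = - \frac{2}{3} + \frac{5 t}{3}$
$k{\left(M \right)} = \frac{23}{3}$ ($k{\left(M \right)} = - \frac{2}{3} + \frac{5}{3} \cdot 5 = - \frac{2}{3} + \frac{25}{3} = \frac{23}{3}$)
$m{\left(S \right)} = - \frac{353}{882}$ ($m{\left(S \right)} = \frac{75}{-98} + \frac{23}{3 \cdot 21} = 75 \left(- \frac{1}{98}\right) + \frac{23}{3} \cdot \frac{1}{21} = - \frac{75}{98} + \frac{23}{63} = - \frac{353}{882}$)
$E = - \frac{6673999}{659034}$ ($E = - (\frac{4336}{-14022} - \frac{981}{-94}) = - (4336 \left(- \frac{1}{14022}\right) - - \frac{981}{94}) = - (- \frac{2168}{7011} + \frac{981}{94}) = \left(-1\right) \frac{6673999}{659034} = - \frac{6673999}{659034} \approx -10.127$)
$E - m{\left(60 \right)} = - \frac{6673999}{659034} - - \frac{353}{882} = - \frac{6673999}{659034} + \frac{353}{882} = - \frac{157050781}{16146333}$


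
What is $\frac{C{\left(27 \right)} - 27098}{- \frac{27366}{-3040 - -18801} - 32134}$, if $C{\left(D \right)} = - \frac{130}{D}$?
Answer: $\frac{2883380384}{3418816545} \approx 0.84339$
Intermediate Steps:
$\frac{C{\left(27 \right)} - 27098}{- \frac{27366}{-3040 - -18801} - 32134} = \frac{- \frac{130}{27} - 27098}{- \frac{27366}{-3040 - -18801} - 32134} = \frac{\left(-130\right) \frac{1}{27} - 27098}{- \frac{27366}{-3040 + 18801} - 32134} = \frac{- \frac{130}{27} - 27098}{- \frac{27366}{15761} - 32134} = - \frac{731776}{27 \left(\left(-27366\right) \frac{1}{15761} - 32134\right)} = - \frac{731776}{27 \left(- \frac{27366}{15761} - 32134\right)} = - \frac{731776}{27 \left(- \frac{506491340}{15761}\right)} = \left(- \frac{731776}{27}\right) \left(- \frac{15761}{506491340}\right) = \frac{2883380384}{3418816545}$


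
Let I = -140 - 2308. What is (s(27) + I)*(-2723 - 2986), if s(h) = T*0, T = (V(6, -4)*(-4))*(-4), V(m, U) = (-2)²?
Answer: 13975632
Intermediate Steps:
I = -2448
V(m, U) = 4
T = 64 (T = (4*(-4))*(-4) = -16*(-4) = 64)
s(h) = 0 (s(h) = 64*0 = 0)
(s(27) + I)*(-2723 - 2986) = (0 - 2448)*(-2723 - 2986) = -2448*(-5709) = 13975632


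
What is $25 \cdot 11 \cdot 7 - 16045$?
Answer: $-14120$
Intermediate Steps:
$25 \cdot 11 \cdot 7 - 16045 = 275 \cdot 7 - 16045 = 1925 - 16045 = -14120$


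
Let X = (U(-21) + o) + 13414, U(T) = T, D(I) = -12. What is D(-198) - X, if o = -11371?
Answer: -2034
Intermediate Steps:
X = 2022 (X = (-21 - 11371) + 13414 = -11392 + 13414 = 2022)
D(-198) - X = -12 - 1*2022 = -12 - 2022 = -2034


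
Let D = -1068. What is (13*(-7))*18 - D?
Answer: -570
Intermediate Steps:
(13*(-7))*18 - D = (13*(-7))*18 - 1*(-1068) = -91*18 + 1068 = -1638 + 1068 = -570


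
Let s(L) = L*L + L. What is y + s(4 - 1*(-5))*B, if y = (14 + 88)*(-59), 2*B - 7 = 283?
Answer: 7032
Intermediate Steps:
s(L) = L + L² (s(L) = L² + L = L + L²)
B = 145 (B = 7/2 + (½)*283 = 7/2 + 283/2 = 145)
y = -6018 (y = 102*(-59) = -6018)
y + s(4 - 1*(-5))*B = -6018 + ((4 - 1*(-5))*(1 + (4 - 1*(-5))))*145 = -6018 + ((4 + 5)*(1 + (4 + 5)))*145 = -6018 + (9*(1 + 9))*145 = -6018 + (9*10)*145 = -6018 + 90*145 = -6018 + 13050 = 7032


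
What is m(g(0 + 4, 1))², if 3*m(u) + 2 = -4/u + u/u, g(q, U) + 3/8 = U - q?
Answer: 25/6561 ≈ 0.0038104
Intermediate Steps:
g(q, U) = -3/8 + U - q (g(q, U) = -3/8 + (U - q) = -3/8 + U - q)
m(u) = -⅓ - 4/(3*u) (m(u) = -⅔ + (-4/u + u/u)/3 = -⅔ + (-4/u + 1)/3 = -⅔ + (1 - 4/u)/3 = -⅔ + (⅓ - 4/(3*u)) = -⅓ - 4/(3*u))
m(g(0 + 4, 1))² = ((-4 - (-3/8 + 1 - (0 + 4)))/(3*(-3/8 + 1 - (0 + 4))))² = ((-4 - (-3/8 + 1 - 1*4))/(3*(-3/8 + 1 - 1*4)))² = ((-4 - (-3/8 + 1 - 4))/(3*(-3/8 + 1 - 4)))² = ((-4 - 1*(-27/8))/(3*(-27/8)))² = ((⅓)*(-8/27)*(-4 + 27/8))² = ((⅓)*(-8/27)*(-5/8))² = (5/81)² = 25/6561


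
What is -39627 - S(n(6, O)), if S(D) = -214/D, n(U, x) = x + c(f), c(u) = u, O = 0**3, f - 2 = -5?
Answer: -119095/3 ≈ -39698.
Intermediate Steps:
f = -3 (f = 2 - 5 = -3)
O = 0
n(U, x) = -3 + x (n(U, x) = x - 3 = -3 + x)
-39627 - S(n(6, O)) = -39627 - (-214)/(-3 + 0) = -39627 - (-214)/(-3) = -39627 - (-214)*(-1)/3 = -39627 - 1*214/3 = -39627 - 214/3 = -119095/3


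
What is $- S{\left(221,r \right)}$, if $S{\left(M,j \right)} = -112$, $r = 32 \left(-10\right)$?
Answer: $112$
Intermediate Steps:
$r = -320$
$- S{\left(221,r \right)} = \left(-1\right) \left(-112\right) = 112$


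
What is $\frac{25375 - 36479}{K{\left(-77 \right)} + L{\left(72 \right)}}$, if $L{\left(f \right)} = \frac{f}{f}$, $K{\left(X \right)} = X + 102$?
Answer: $- \frac{5552}{13} \approx -427.08$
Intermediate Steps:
$K{\left(X \right)} = 102 + X$
$L{\left(f \right)} = 1$
$\frac{25375 - 36479}{K{\left(-77 \right)} + L{\left(72 \right)}} = \frac{25375 - 36479}{\left(102 - 77\right) + 1} = - \frac{11104}{25 + 1} = - \frac{11104}{26} = \left(-11104\right) \frac{1}{26} = - \frac{5552}{13}$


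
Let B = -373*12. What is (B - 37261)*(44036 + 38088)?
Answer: -3427609388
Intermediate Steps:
B = -4476
(B - 37261)*(44036 + 38088) = (-4476 - 37261)*(44036 + 38088) = -41737*82124 = -3427609388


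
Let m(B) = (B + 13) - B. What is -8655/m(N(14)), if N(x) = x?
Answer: -8655/13 ≈ -665.77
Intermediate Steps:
m(B) = 13 (m(B) = (13 + B) - B = 13)
-8655/m(N(14)) = -8655/13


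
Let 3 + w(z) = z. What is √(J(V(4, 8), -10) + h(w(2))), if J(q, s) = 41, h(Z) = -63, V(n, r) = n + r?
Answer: I*√22 ≈ 4.6904*I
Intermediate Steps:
w(z) = -3 + z
√(J(V(4, 8), -10) + h(w(2))) = √(41 - 63) = √(-22) = I*√22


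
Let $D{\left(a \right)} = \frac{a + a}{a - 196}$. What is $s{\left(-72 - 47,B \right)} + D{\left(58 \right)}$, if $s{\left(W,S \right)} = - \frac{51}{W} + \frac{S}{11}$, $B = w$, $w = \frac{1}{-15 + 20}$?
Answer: $- \frac{10462}{26565} \approx -0.39383$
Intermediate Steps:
$w = \frac{1}{5} \approx 0.2$
$D{\left(a \right)} = \frac{2 a}{-196 + a}$
$B = \frac{1}{5} \approx 0.2$
$s{\left(W,S \right)} = - \frac{51}{W} + \frac{S}{11}$ ($s{\left(W,S \right)} = - \frac{51}{W} + S \frac{1}{11} = - \frac{51}{W} + \frac{S}{11}$)
$s{\left(-72 - 47,B \right)} + D{\left(58 \right)} = \left(- \frac{51}{-72 - 47} + \frac{1}{11} \cdot \frac{1}{5}\right) + 2 \cdot 58 \frac{1}{-196 + 58} = \left(- \frac{51}{-119} + \frac{1}{55}\right) + 2 \cdot 58 \frac{1}{-138} = \left(\left(-51\right) \left(- \frac{1}{119}\right) + \frac{1}{55}\right) + 2 \cdot 58 \left(- \frac{1}{138}\right) = \left(\frac{3}{7} + \frac{1}{55}\right) - \frac{58}{69} = \frac{172}{385} - \frac{58}{69} = - \frac{10462}{26565}$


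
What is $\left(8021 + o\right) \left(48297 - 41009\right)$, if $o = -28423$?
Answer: $-148689776$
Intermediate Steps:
$\left(8021 + o\right) \left(48297 - 41009\right) = \left(8021 - 28423\right) \left(48297 - 41009\right) = \left(-20402\right) 7288 = -148689776$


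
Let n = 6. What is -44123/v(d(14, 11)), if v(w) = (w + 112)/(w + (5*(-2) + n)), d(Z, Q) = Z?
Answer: -220615/63 ≈ -3501.8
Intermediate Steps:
v(w) = (112 + w)/(-4 + w) (v(w) = (w + 112)/(w + (5*(-2) + 6)) = (112 + w)/(w + (-10 + 6)) = (112 + w)/(w - 4) = (112 + w)/(-4 + w))
-44123/v(d(14, 11)) = -44123*(-4 + 14)/(112 + 14) = -44123/(126/10) = -44123/((⅒)*126) = -44123/63/5 = -44123*5/63 = -220615/63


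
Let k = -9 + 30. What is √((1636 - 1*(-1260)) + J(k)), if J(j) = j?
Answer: √2917 ≈ 54.009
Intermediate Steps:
k = 21
√((1636 - 1*(-1260)) + J(k)) = √((1636 - 1*(-1260)) + 21) = √((1636 + 1260) + 21) = √(2896 + 21) = √2917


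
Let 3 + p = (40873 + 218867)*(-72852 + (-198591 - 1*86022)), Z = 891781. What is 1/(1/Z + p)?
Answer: -891781/82800045816832442 ≈ -1.0770e-11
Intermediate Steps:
p = -92847959103 (p = -3 + (40873 + 218867)*(-72852 + (-198591 - 1*86022)) = -3 + 259740*(-72852 + (-198591 - 86022)) = -3 + 259740*(-72852 - 284613) = -3 + 259740*(-357465) = -3 - 92847959100 = -92847959103)
1/(1/Z + p) = 1/(1/891781 - 92847959103) = 1/(-82800045816832442/891781) = -891781/82800045816832442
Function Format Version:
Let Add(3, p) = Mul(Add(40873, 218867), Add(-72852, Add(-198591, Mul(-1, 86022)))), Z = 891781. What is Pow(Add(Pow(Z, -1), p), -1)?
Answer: Rational(-891781, 82800045816832442) ≈ -1.0770e-11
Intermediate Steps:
p = -92847959103 (p = Add(-3, Mul(Add(40873, 218867), Add(-72852, Add(-198591, Mul(-1, 86022))))) = Add(-3, Mul(259740, Add(-72852, Add(-198591, -86022)))) = Add(-3, Mul(259740, Add(-72852, -284613))) = Add(-3, Mul(259740, -357465)) = Add(-3, -92847959100) = -92847959103)
Pow(Add(Pow(Z, -1), p), -1) = Pow(Add(Pow(891781, -1), -92847959103), -1) = Pow(Add(Rational(1, 891781), -92847959103), -1) = Pow(Rational(-82800045816832442, 891781), -1) = Rational(-891781, 82800045816832442)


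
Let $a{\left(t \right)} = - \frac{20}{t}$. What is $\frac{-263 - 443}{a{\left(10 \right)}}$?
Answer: $353$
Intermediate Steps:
$\frac{-263 - 443}{a{\left(10 \right)}} = \frac{-263 - 443}{\left(-20\right) \frac{1}{10}} = - \frac{706}{\left(-20\right) \frac{1}{10}} = - \frac{706}{-2} = \left(-706\right) \left(- \frac{1}{2}\right) = 353$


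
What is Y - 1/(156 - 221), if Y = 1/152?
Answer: 217/9880 ≈ 0.021964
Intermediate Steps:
Y = 1/152 ≈ 0.0065789
Y - 1/(156 - 221) = 1/152 - 1/(156 - 221) = 1/152 - 1/(-65) = 1/152 - 1*(-1/65) = 1/152 + 1/65 = 217/9880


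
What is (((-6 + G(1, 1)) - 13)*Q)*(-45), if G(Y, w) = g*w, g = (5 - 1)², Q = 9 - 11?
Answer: -270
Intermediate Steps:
Q = -2
g = 16 (g = 4² = 16)
G(Y, w) = 16*w
(((-6 + G(1, 1)) - 13)*Q)*(-45) = (((-6 + 16*1) - 13)*(-2))*(-45) = (((-6 + 16) - 13)*(-2))*(-45) = ((10 - 13)*(-2))*(-45) = -3*(-2)*(-45) = 6*(-45) = -270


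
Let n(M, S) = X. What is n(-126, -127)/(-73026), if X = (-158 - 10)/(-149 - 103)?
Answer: -1/109539 ≈ -9.1292e-6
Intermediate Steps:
X = ⅔ (X = -168/(-252) = -168*(-1/252) = ⅔ ≈ 0.66667)
n(M, S) = ⅔
n(-126, -127)/(-73026) = (⅔)/(-73026) = (⅔)*(-1/73026) = -1/109539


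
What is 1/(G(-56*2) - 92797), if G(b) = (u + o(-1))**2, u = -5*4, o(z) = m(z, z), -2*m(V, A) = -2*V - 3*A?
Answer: -4/369163 ≈ -1.0835e-5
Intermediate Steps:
m(V, A) = V + 3*A/2 (m(V, A) = -(-2*V - 3*A)/2 = -(-3*A - 2*V)/2 = V + 3*A/2)
o(z) = 5*z/2 (o(z) = z + 3*z/2 = 5*z/2)
u = -20
G(b) = 2025/4 (G(b) = (-20 + (5/2)*(-1))**2 = (-20 - 5/2)**2 = (-45/2)**2 = 2025/4)
1/(G(-56*2) - 92797) = 1/(2025/4 - 92797) = 1/(-369163/4) = -4/369163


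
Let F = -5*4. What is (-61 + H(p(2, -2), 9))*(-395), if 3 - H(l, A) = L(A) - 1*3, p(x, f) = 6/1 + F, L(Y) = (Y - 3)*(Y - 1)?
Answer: 40685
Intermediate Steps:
L(Y) = (-1 + Y)*(-3 + Y) (L(Y) = (-3 + Y)*(-1 + Y) = (-1 + Y)*(-3 + Y))
F = -20
p(x, f) = -14 (p(x, f) = 6/1 - 20 = 6*1 - 20 = 6 - 20 = -14)
H(l, A) = 3 - A² + 4*A (H(l, A) = 3 - ((3 + A² - 4*A) - 1*3) = 3 - ((3 + A² - 4*A) - 3) = 3 - (A² - 4*A) = 3 + (-A² + 4*A) = 3 - A² + 4*A)
(-61 + H(p(2, -2), 9))*(-395) = (-61 + (3 - 1*9² + 4*9))*(-395) = (-61 + (3 - 1*81 + 36))*(-395) = (-61 + (3 - 81 + 36))*(-395) = (-61 - 42)*(-395) = -103*(-395) = 40685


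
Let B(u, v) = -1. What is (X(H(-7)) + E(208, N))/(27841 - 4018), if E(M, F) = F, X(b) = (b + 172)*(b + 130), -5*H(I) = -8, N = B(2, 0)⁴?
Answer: 571169/595575 ≈ 0.95902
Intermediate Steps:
N = 1 (N = (-1)⁴ = 1)
H(I) = 8/5 (H(I) = -⅕*(-8) = 8/5)
X(b) = (130 + b)*(172 + b) (X(b) = (172 + b)*(130 + b) = (130 + b)*(172 + b))
(X(H(-7)) + E(208, N))/(27841 - 4018) = ((22360 + (8/5)² + 302*(8/5)) + 1)/(27841 - 4018) = ((22360 + 64/25 + 2416/5) + 1)/23823 = (571144/25 + 1)*(1/23823) = (571169/25)*(1/23823) = 571169/595575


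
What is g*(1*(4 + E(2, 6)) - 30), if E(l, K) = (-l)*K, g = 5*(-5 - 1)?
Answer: 1140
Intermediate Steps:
g = -30 (g = 5*(-6) = -30)
E(l, K) = -K*l
g*(1*(4 + E(2, 6)) - 30) = -30*(1*(4 - 1*6*2) - 30) = -30*(1*(4 - 12) - 30) = -30*(1*(-8) - 30) = -30*(-8 - 30) = -30*(-38) = 1140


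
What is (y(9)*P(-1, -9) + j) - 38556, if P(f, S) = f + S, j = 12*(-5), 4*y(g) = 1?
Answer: -77237/2 ≈ -38619.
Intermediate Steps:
y(g) = ¼ (y(g) = (¼)*1 = ¼)
j = -60
P(f, S) = S + f
(y(9)*P(-1, -9) + j) - 38556 = ((-9 - 1)/4 - 60) - 38556 = ((¼)*(-10) - 60) - 38556 = (-5/2 - 60) - 38556 = -125/2 - 38556 = -77237/2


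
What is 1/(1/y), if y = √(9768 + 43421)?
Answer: √53189 ≈ 230.63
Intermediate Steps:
y = √53189 ≈ 230.63
1/(1/y) = 1/(1/(√53189)) = 1/(√53189/53189) = √53189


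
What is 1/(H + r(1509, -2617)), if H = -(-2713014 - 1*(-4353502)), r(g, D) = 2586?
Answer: -1/1637902 ≈ -6.1054e-7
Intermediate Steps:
H = -1640488 (H = -(-2713014 + 4353502) = -1*1640488 = -1640488)
1/(H + r(1509, -2617)) = 1/(-1640488 + 2586) = 1/(-1637902) = -1/1637902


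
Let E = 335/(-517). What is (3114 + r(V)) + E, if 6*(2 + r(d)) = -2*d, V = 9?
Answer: 1607018/517 ≈ 3108.4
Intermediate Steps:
E = -335/517 (E = 335*(-1/517) = -335/517 ≈ -0.64797)
r(d) = -2 - d/3 (r(d) = -2 + (-2*d)/6 = -2 - d/3)
(3114 + r(V)) + E = (3114 + (-2 - ⅓*9)) - 335/517 = (3114 + (-2 - 3)) - 335/517 = (3114 - 5) - 335/517 = 3109 - 335/517 = 1607018/517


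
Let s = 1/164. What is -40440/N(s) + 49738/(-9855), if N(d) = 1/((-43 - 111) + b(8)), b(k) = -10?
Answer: 65359887062/9855 ≈ 6.6322e+6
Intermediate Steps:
s = 1/164 ≈ 0.0060976
N(d) = -1/164 (N(d) = 1/((-43 - 111) - 10) = 1/(-154 - 10) = 1/(-164) = -1/164)
-40440/N(s) + 49738/(-9855) = -40440/(-1/164) + 49738/(-9855) = -40440*(-164) + 49738*(-1/9855) = 6632160 - 49738/9855 = 65359887062/9855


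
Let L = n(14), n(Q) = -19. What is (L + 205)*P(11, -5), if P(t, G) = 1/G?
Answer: -186/5 ≈ -37.200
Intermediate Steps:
L = -19
(L + 205)*P(11, -5) = (-19 + 205)/(-5) = 186*(-⅕) = -186/5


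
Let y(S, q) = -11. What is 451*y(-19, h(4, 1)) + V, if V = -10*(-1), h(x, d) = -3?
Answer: -4951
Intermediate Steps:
V = 10
451*y(-19, h(4, 1)) + V = 451*(-11) + 10 = -4961 + 10 = -4951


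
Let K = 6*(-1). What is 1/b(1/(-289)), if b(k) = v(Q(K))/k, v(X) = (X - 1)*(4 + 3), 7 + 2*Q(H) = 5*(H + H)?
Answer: 2/139587 ≈ 1.4328e-5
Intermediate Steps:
K = -6
Q(H) = -7/2 + 5*H (Q(H) = -7/2 + (5*(H + H))/2 = -7/2 + (5*(2*H))/2 = -7/2 + (10*H)/2 = -7/2 + 5*H)
v(X) = -7 + 7*X (v(X) = (-1 + X)*7 = -7 + 7*X)
b(k) = -483/(2*k) (b(k) = (-7 + 7*(-7/2 + 5*(-6)))/k = (-7 + 7*(-7/2 - 30))/k = (-7 + 7*(-67/2))/k = (-7 - 469/2)/k = -483/(2*k))
1/b(1/(-289)) = 1/(-483/(2*(1/(-289)))) = 1/(-483/(2*(-1/289))) = 1/(-483/2*(-289)) = 1/(139587/2) = 2/139587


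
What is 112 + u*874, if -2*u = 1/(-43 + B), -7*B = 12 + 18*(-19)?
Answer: 189/29 ≈ 6.5172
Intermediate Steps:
B = 330/7 (B = -(12 + 18*(-19))/7 = -(12 - 342)/7 = -⅐*(-330) = 330/7 ≈ 47.143)
u = -7/58 (u = -1/(2*(-43 + 330/7)) = -1/(2*29/7) = -½*7/29 = -7/58 ≈ -0.12069)
112 + u*874 = 112 - 7/58*874 = 112 - 3059/29 = 189/29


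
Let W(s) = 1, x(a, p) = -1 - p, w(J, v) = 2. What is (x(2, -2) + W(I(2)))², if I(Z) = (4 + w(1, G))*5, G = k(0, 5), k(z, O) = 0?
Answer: 4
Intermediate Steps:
G = 0
I(Z) = 30 (I(Z) = (4 + 2)*5 = 6*5 = 30)
(x(2, -2) + W(I(2)))² = ((-1 - 1*(-2)) + 1)² = ((-1 + 2) + 1)² = (1 + 1)² = 2² = 4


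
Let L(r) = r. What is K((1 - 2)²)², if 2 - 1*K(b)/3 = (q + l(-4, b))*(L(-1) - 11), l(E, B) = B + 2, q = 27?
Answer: 1179396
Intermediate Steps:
l(E, B) = 2 + B
K(b) = 1050 + 36*b (K(b) = 6 - 3*(27 + (2 + b))*(-1 - 11) = 6 - 3*(29 + b)*(-12) = 6 - 3*(-348 - 12*b) = 6 + (1044 + 36*b) = 1050 + 36*b)
K((1 - 2)²)² = (1050 + 36*(1 - 2)²)² = (1050 + 36*(-1)²)² = (1050 + 36*1)² = (1050 + 36)² = 1086² = 1179396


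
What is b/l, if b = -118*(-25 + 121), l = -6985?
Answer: 11328/6985 ≈ 1.6218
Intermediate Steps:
b = -11328 (b = -118*96 = -11328)
b/l = -11328/(-6985) = -11328*(-1/6985) = 11328/6985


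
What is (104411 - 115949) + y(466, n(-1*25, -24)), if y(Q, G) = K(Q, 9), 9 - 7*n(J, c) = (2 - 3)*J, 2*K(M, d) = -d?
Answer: -23085/2 ≈ -11543.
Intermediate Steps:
K(M, d) = -d/2 (K(M, d) = (-d)/2 = -d/2)
n(J, c) = 9/7 + J/7 (n(J, c) = 9/7 - (2 - 3)*J/7 = 9/7 - (-1)*J/7 = 9/7 + J/7)
y(Q, G) = -9/2 (y(Q, G) = -½*9 = -9/2)
(104411 - 115949) + y(466, n(-1*25, -24)) = (104411 - 115949) - 9/2 = -11538 - 9/2 = -23085/2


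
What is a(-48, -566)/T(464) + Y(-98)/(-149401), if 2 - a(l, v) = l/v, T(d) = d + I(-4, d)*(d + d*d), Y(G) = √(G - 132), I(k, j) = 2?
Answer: 271/61125736 - I*√230/149401 ≈ 4.4335e-6 - 0.00010151*I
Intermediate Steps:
Y(G) = √(-132 + G)
T(d) = 2*d² + 3*d (T(d) = d + 2*(d + d*d) = d + 2*(d + d²) = d + (2*d + 2*d²) = 2*d² + 3*d)
a(l, v) = 2 - l/v
a(-48, -566)/T(464) + Y(-98)/(-149401) = (2 - 1*(-48)/(-566))/((464*(3 + 2*464))) + √(-132 - 98)/(-149401) = (2 - 1*(-48)*(-1/566))/((464*(3 + 928))) + √(-230)*(-1/149401) = (2 - 24/283)/((464*931)) + (I*√230)*(-1/149401) = (542/283)/431984 - I*√230/149401 = (542/283)*(1/431984) - I*√230/149401 = 271/61125736 - I*√230/149401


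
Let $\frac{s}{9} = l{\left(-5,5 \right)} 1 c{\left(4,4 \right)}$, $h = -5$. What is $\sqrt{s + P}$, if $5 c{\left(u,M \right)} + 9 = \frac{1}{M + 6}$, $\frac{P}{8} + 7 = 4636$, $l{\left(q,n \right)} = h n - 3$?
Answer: $\frac{\sqrt{937014}}{5} \approx 193.6$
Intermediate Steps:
$l{\left(q,n \right)} = -3 - 5 n$ ($l{\left(q,n \right)} = - 5 n - 3 = -3 - 5 n$)
$P = 37032$ ($P = -56 + 8 \cdot 4636 = -56 + 37088 = 37032$)
$c{\left(u,M \right)} = - \frac{9}{5} + \frac{1}{5 \left(6 + M\right)}$ ($c{\left(u,M \right)} = - \frac{9}{5} + \frac{1}{5 \left(M + 6\right)} = - \frac{9}{5} + \frac{1}{5 \left(6 + M\right)}$)
$s = \frac{11214}{25}$ ($s = 9 \left(-3 - 25\right) 1 \frac{-53 - 36}{5 \left(6 + 4\right)} = 9 \left(-3 - 25\right) 1 \frac{-53 - 36}{5 \cdot 10} = 9 \left(-28\right) 1 \cdot \frac{1}{5} \cdot \frac{1}{10} \left(-89\right) = 9 \left(\left(-28\right) \left(- \frac{89}{50}\right)\right) = 9 \cdot \frac{1246}{25} = \frac{11214}{25} \approx 448.56$)
$\sqrt{s + P} = \sqrt{\frac{11214}{25} + 37032} = \sqrt{\frac{937014}{25}} = \frac{\sqrt{937014}}{5}$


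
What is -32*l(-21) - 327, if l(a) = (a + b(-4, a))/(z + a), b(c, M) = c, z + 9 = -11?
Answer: -14207/41 ≈ -346.51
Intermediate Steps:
z = -20 (z = -9 - 11 = -20)
l(a) = (-4 + a)/(-20 + a) (l(a) = (a - 4)/(-20 + a) = (-4 + a)/(-20 + a))
-32*l(-21) - 327 = -32*(-4 - 21)/(-20 - 21) - 327 = -32*(-25)/(-41) - 327 = -(-32)*(-25)/41 - 327 = -32*25/41 - 327 = -800/41 - 327 = -14207/41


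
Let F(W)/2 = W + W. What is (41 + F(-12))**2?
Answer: 49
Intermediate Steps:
F(W) = 4*W (F(W) = 2*(W + W) = 2*(2*W) = 4*W)
(41 + F(-12))**2 = (41 + 4*(-12))**2 = (41 - 48)**2 = (-7)**2 = 49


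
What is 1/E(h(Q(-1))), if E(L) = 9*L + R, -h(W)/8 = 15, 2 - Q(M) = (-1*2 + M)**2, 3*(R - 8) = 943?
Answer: -3/2273 ≈ -0.0013198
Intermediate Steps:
R = 967/3 (R = 8 + (1/3)*943 = 8 + 943/3 = 967/3 ≈ 322.33)
Q(M) = 2 - (-2 + M)**2 (Q(M) = 2 - (-1*2 + M)**2 = 2 - (-2 + M)**2)
h(W) = -120 (h(W) = -8*15 = -120)
E(L) = 967/3 + 9*L (E(L) = 9*L + 967/3 = 967/3 + 9*L)
1/E(h(Q(-1))) = 1/(967/3 + 9*(-120)) = 1/(967/3 - 1080) = 1/(-2273/3) = -3/2273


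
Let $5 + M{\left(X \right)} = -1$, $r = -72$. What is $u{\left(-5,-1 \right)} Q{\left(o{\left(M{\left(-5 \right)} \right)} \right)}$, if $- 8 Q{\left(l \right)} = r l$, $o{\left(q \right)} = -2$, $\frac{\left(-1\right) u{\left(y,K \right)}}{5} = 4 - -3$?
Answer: $630$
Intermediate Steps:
$M{\left(X \right)} = -6$ ($M{\left(X \right)} = -5 - 1 = -6$)
$u{\left(y,K \right)} = -35$ ($u{\left(y,K \right)} = - 5 \left(4 - -3\right) = - 5 \left(4 + 3\right) = \left(-5\right) 7 = -35$)
$Q{\left(l \right)} = 9 l$ ($Q{\left(l \right)} = - \frac{\left(-72\right) l}{8} = 9 l$)
$u{\left(-5,-1 \right)} Q{\left(o{\left(M{\left(-5 \right)} \right)} \right)} = - 35 \cdot 9 \left(-2\right) = \left(-35\right) \left(-18\right) = 630$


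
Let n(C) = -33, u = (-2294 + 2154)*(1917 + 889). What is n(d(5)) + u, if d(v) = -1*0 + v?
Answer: -392873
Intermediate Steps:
u = -392840 (u = -140*2806 = -392840)
d(v) = v (d(v) = 0 + v = v)
n(d(5)) + u = -33 - 392840 = -392873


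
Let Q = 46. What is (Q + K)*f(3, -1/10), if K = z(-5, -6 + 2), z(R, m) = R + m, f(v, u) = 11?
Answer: 407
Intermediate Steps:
K = -9 (K = -5 + (-6 + 2) = -5 - 4 = -9)
(Q + K)*f(3, -1/10) = (46 - 9)*11 = 37*11 = 407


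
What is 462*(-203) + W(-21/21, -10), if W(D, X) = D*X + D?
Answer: -93777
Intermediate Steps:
W(D, X) = D + D*X
462*(-203) + W(-21/21, -10) = 462*(-203) + (-21/21)*(1 - 10) = -93786 - 21*1/21*(-9) = -93786 - 1*(-9) = -93786 + 9 = -93777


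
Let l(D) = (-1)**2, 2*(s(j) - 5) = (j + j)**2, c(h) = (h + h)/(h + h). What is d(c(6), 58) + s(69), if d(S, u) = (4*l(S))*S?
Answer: 9531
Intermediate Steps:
c(h) = 1 (c(h) = (2*h)/((2*h)) = (2*h)*(1/(2*h)) = 1)
s(j) = 5 + 2*j**2 (s(j) = 5 + (j + j)**2/2 = 5 + (2*j)**2/2 = 5 + (4*j**2)/2 = 5 + 2*j**2)
l(D) = 1
d(S, u) = 4*S (d(S, u) = (4*1)*S = 4*S)
d(c(6), 58) + s(69) = 4*1 + (5 + 2*69**2) = 4 + (5 + 2*4761) = 4 + (5 + 9522) = 4 + 9527 = 9531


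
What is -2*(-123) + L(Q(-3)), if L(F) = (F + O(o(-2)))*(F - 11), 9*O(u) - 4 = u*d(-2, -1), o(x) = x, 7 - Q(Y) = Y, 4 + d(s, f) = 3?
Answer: 706/3 ≈ 235.33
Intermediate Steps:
d(s, f) = -1 (d(s, f) = -4 + 3 = -1)
Q(Y) = 7 - Y
O(u) = 4/9 - u/9 (O(u) = 4/9 + (u*(-1))/9 = 4/9 + (-u)/9 = 4/9 - u/9)
L(F) = (-11 + F)*(⅔ + F) (L(F) = (F + (4/9 - ⅑*(-2)))*(F - 11) = (F + (4/9 + 2/9))*(-11 + F) = (F + ⅔)*(-11 + F) = (⅔ + F)*(-11 + F) = (-11 + F)*(⅔ + F))
-2*(-123) + L(Q(-3)) = -2*(-123) + (-22/3 + (7 - 1*(-3))² - 31*(7 - 1*(-3))/3) = 246 + (-22/3 + (7 + 3)² - 31*(7 + 3)/3) = 246 + (-22/3 + 10² - 31/3*10) = 246 + (-22/3 + 100 - 310/3) = 246 - 32/3 = 706/3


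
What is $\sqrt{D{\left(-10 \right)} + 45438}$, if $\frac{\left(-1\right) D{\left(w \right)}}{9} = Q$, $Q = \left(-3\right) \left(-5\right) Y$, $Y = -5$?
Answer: $\sqrt{46113} \approx 214.74$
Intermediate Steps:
$Q = -75$ ($Q = \left(-3\right) \left(-5\right) \left(-5\right) = 15 \left(-5\right) = -75$)
$D{\left(w \right)} = 675$ ($D{\left(w \right)} = \left(-9\right) \left(-75\right) = 675$)
$\sqrt{D{\left(-10 \right)} + 45438} = \sqrt{675 + 45438} = \sqrt{46113}$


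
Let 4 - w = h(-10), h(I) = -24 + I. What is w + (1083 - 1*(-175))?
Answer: 1296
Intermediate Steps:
w = 38 (w = 4 - (-24 - 10) = 4 - 1*(-34) = 4 + 34 = 38)
w + (1083 - 1*(-175)) = 38 + (1083 - 1*(-175)) = 38 + (1083 + 175) = 38 + 1258 = 1296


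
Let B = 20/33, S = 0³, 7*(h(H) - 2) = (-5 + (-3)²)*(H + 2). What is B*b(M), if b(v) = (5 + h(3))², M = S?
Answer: 31740/539 ≈ 58.887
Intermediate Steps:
h(H) = 22/7 + 4*H/7 (h(H) = 2 + ((-5 + (-3)²)*(H + 2))/7 = 2 + ((-5 + 9)*(2 + H))/7 = 2 + (4*(2 + H))/7 = 2 + (8 + 4*H)/7 = 2 + (8/7 + 4*H/7) = 22/7 + 4*H/7)
S = 0
M = 0
b(v) = 4761/49 (b(v) = (5 + (22/7 + (4/7)*3))² = (5 + (22/7 + 12/7))² = (5 + 34/7)² = (69/7)² = 4761/49)
B = 20/33 (B = 20*(1/33) = 20/33 ≈ 0.60606)
B*b(M) = (20/33)*(4761/49) = 31740/539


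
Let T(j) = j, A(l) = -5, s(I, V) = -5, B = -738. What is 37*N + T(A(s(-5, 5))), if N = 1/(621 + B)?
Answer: -622/117 ≈ -5.3162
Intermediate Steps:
N = -1/117 (N = 1/(621 - 738) = 1/(-117) = -1/117 ≈ -0.0085470)
37*N + T(A(s(-5, 5))) = 37*(-1/117) - 5 = -37/117 - 5 = -622/117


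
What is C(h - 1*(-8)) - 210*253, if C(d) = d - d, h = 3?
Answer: -53130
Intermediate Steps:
C(d) = 0
C(h - 1*(-8)) - 210*253 = 0 - 210*253 = 0 - 53130 = -53130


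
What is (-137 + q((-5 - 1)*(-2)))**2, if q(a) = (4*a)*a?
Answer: 192721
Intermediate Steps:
q(a) = 4*a**2
(-137 + q((-5 - 1)*(-2)))**2 = (-137 + 4*((-5 - 1)*(-2))**2)**2 = (-137 + 4*(-6*(-2))**2)**2 = (-137 + 4*12**2)**2 = (-137 + 4*144)**2 = (-137 + 576)**2 = 439**2 = 192721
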